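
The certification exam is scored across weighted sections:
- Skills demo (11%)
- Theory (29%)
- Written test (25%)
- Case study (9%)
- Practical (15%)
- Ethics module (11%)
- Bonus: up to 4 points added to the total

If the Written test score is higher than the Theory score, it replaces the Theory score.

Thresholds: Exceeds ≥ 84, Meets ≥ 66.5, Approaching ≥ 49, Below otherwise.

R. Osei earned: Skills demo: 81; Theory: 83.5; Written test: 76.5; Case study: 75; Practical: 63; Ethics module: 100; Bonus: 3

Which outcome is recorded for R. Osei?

Meets

Written test (76.5) ≤ Theory (83.5), so Theory stays at 83.5.
Weighted total:
  Skills demo 81 × 0.11 = 8.91
  Theory 83.5 × 0.29 = 24.215
  Written test 76.5 × 0.25 = 19.125
  Case study 75 × 0.09 = 6.75
  Practical 63 × 0.15 = 9.45
  Ethics module 100 × 0.11 = 11
Sum = 79.45
Bonus: 79.45 + 3 = 82.45
82.45 is ≥ 66.5 and < 84 → Meets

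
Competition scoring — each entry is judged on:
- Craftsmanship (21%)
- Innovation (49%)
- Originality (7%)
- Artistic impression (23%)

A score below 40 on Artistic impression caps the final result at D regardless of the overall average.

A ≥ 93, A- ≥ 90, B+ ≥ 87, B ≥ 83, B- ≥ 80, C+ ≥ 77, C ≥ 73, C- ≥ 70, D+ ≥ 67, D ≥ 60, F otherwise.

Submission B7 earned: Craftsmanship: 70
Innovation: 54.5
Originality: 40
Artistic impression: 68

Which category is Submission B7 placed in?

Artistic impression score 68 ≥ 40: minimum met.
Weighted total:
  Craftsmanship 70 × 0.21 = 14.7
  Innovation 54.5 × 0.49 = 26.705
  Originality 40 × 0.07 = 2.8
  Artistic impression 68 × 0.23 = 15.64
Sum = 59.845
59.845 < 60 → F

F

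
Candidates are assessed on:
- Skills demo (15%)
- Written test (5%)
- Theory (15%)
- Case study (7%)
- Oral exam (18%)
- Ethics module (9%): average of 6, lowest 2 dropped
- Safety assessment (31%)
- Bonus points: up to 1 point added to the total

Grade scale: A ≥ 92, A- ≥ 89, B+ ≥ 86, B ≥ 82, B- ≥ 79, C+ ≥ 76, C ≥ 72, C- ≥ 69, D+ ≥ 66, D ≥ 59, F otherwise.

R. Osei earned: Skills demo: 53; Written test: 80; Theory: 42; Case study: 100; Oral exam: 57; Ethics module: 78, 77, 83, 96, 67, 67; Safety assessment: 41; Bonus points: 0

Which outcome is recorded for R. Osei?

Ethics module: drop 67, 67 → average of remaining 4 = 334/4 = 83.5
Weighted total:
  Skills demo 53 × 0.15 = 7.95
  Written test 80 × 0.05 = 4
  Theory 42 × 0.15 = 6.3
  Case study 100 × 0.07 = 7
  Oral exam 57 × 0.18 = 10.26
  Ethics module 83.5 × 0.09 = 7.515
  Safety assessment 41 × 0.31 = 12.71
Sum = 55.735
Bonus points: 55.735 + 0 = 55.735
55.735 < 59 → F

F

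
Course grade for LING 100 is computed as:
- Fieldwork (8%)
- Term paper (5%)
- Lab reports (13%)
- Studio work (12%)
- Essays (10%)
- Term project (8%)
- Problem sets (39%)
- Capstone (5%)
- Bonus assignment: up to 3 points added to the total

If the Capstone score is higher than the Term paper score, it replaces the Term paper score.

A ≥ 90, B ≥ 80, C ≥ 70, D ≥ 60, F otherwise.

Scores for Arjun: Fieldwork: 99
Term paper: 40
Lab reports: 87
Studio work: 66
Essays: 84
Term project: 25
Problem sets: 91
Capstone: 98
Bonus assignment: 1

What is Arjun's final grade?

B

Capstone (98) > Term paper (40), so Term paper counts as 98.
Weighted total:
  Fieldwork 99 × 0.08 = 7.92
  Term paper 98 × 0.05 = 4.9
  Lab reports 87 × 0.13 = 11.31
  Studio work 66 × 0.12 = 7.92
  Essays 84 × 0.1 = 8.4
  Term project 25 × 0.08 = 2
  Problem sets 91 × 0.39 = 35.49
  Capstone 98 × 0.05 = 4.9
Sum = 82.84
Bonus assignment: 82.84 + 1 = 83.84
83.84 is ≥ 80 and < 90 → B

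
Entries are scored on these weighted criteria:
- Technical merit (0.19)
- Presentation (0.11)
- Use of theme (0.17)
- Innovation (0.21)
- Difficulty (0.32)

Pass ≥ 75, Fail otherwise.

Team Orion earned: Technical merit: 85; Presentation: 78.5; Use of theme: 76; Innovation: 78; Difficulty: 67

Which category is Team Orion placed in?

Weighted total:
  Technical merit 85 × 0.19 = 16.15
  Presentation 78.5 × 0.11 = 8.635
  Use of theme 76 × 0.17 = 12.92
  Innovation 78 × 0.21 = 16.38
  Difficulty 67 × 0.32 = 21.44
Sum = 75.525
75.525 ≥ 75 → Pass

Pass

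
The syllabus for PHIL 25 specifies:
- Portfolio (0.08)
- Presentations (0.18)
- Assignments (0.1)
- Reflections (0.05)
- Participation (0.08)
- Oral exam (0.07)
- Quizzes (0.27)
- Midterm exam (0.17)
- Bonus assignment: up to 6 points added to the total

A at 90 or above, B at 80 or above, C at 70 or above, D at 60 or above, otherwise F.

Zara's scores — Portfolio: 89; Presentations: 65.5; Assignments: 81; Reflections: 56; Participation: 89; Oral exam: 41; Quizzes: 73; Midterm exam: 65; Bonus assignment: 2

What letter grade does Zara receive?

Weighted total:
  Portfolio 89 × 0.08 = 7.12
  Presentations 65.5 × 0.18 = 11.79
  Assignments 81 × 0.1 = 8.1
  Reflections 56 × 0.05 = 2.8
  Participation 89 × 0.08 = 7.12
  Oral exam 41 × 0.07 = 2.87
  Quizzes 73 × 0.27 = 19.71
  Midterm exam 65 × 0.17 = 11.05
Sum = 70.56
Bonus assignment: 70.56 + 2 = 72.56
72.56 is ≥ 70 and < 80 → C

C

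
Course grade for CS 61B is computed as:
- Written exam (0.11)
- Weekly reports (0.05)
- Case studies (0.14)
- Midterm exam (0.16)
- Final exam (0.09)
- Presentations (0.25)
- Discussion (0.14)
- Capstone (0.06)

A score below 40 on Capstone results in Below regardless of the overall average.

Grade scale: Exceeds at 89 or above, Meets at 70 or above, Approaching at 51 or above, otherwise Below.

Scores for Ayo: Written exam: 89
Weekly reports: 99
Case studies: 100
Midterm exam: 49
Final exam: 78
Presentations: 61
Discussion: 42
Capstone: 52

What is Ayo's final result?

Capstone score 52 ≥ 40: minimum met.
Weighted total:
  Written exam 89 × 0.11 = 9.79
  Weekly reports 99 × 0.05 = 4.95
  Case studies 100 × 0.14 = 14
  Midterm exam 49 × 0.16 = 7.84
  Final exam 78 × 0.09 = 7.02
  Presentations 61 × 0.25 = 15.25
  Discussion 42 × 0.14 = 5.88
  Capstone 52 × 0.06 = 3.12
Sum = 67.85
67.85 is ≥ 51 and < 70 → Approaching

Approaching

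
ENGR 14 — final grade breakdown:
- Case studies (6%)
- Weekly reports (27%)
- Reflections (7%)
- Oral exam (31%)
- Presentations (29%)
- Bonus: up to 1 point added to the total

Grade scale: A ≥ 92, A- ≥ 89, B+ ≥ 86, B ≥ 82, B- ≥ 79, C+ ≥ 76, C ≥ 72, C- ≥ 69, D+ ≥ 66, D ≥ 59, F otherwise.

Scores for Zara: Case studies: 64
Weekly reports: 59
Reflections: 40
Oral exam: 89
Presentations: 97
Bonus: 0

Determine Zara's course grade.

Weighted total:
  Case studies 64 × 0.06 = 3.84
  Weekly reports 59 × 0.27 = 15.93
  Reflections 40 × 0.07 = 2.8
  Oral exam 89 × 0.31 = 27.59
  Presentations 97 × 0.29 = 28.13
Sum = 78.29
Bonus: 78.29 + 0 = 78.29
78.29 is ≥ 76 and < 79 → C+

C+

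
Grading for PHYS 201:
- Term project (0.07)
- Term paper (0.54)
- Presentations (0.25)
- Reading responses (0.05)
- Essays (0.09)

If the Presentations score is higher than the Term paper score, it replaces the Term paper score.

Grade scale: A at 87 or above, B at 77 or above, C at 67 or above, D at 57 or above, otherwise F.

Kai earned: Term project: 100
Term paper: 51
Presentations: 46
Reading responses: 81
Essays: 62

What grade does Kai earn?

F

Presentations (46) ≤ Term paper (51), so Term paper stays at 51.
Weighted total:
  Term project 100 × 0.07 = 7
  Term paper 51 × 0.54 = 27.54
  Presentations 46 × 0.25 = 11.5
  Reading responses 81 × 0.05 = 4.05
  Essays 62 × 0.09 = 5.58
Sum = 55.67
55.67 < 57 → F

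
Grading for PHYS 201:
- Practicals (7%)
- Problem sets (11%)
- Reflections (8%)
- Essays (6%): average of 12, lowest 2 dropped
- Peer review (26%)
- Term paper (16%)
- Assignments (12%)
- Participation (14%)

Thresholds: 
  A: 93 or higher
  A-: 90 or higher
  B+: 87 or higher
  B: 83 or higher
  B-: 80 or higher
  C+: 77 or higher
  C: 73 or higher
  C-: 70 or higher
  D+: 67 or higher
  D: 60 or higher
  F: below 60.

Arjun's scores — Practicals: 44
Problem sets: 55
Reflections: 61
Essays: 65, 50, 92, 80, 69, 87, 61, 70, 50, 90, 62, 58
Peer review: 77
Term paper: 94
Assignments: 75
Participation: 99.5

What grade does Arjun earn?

C

Essays: drop 50, 50 → average of remaining 10 = 734/10 = 73.4
Weighted total:
  Practicals 44 × 0.07 = 3.08
  Problem sets 55 × 0.11 = 6.05
  Reflections 61 × 0.08 = 4.88
  Essays 73.4 × 0.06 = 4.404
  Peer review 77 × 0.26 = 20.02
  Term paper 94 × 0.16 = 15.04
  Assignments 75 × 0.12 = 9
  Participation 99.5 × 0.14 = 13.93
Sum = 76.404
76.404 is ≥ 73 and < 77 → C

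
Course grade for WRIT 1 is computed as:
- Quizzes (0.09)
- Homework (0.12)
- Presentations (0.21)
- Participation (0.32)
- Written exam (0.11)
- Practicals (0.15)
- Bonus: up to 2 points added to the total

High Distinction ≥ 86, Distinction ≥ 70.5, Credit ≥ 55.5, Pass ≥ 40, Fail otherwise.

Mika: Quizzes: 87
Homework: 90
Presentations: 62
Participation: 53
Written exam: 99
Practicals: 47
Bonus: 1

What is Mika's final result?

Credit

Weighted total:
  Quizzes 87 × 0.09 = 7.83
  Homework 90 × 0.12 = 10.8
  Presentations 62 × 0.21 = 13.02
  Participation 53 × 0.32 = 16.96
  Written exam 99 × 0.11 = 10.89
  Practicals 47 × 0.15 = 7.05
Sum = 66.55
Bonus: 66.55 + 1 = 67.55
67.55 is ≥ 55.5 and < 70.5 → Credit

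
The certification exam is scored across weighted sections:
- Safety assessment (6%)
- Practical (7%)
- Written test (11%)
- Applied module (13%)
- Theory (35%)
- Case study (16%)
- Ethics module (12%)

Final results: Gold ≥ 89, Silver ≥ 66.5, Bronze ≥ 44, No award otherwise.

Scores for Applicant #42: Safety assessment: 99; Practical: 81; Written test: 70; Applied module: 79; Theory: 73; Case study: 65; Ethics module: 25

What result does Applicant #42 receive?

Weighted total:
  Safety assessment 99 × 0.06 = 5.94
  Practical 81 × 0.07 = 5.67
  Written test 70 × 0.11 = 7.7
  Applied module 79 × 0.13 = 10.27
  Theory 73 × 0.35 = 25.55
  Case study 65 × 0.16 = 10.4
  Ethics module 25 × 0.12 = 3
Sum = 68.53
68.53 is ≥ 66.5 and < 89 → Silver

Silver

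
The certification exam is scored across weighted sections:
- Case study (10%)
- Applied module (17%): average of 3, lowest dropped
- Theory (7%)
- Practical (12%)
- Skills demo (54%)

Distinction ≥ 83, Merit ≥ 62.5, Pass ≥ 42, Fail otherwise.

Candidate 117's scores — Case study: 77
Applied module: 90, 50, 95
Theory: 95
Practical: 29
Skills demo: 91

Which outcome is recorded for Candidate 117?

Applied module: drop 50 → average of remaining 2 = 185/2 = 92.5
Weighted total:
  Case study 77 × 0.1 = 7.7
  Applied module 92.5 × 0.17 = 15.725
  Theory 95 × 0.07 = 6.65
  Practical 29 × 0.12 = 3.48
  Skills demo 91 × 0.54 = 49.14
Sum = 82.695
82.695 is ≥ 62.5 and < 83 → Merit

Merit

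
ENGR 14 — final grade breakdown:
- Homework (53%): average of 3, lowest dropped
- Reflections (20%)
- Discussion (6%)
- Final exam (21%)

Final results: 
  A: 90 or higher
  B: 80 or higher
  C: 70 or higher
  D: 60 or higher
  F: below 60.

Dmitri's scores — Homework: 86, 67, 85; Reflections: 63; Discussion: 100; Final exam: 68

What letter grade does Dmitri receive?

Homework: drop 67 → average of remaining 2 = 171/2 = 85.5
Weighted total:
  Homework 85.5 × 0.53 = 45.315
  Reflections 63 × 0.2 = 12.6
  Discussion 100 × 0.06 = 6
  Final exam 68 × 0.21 = 14.28
Sum = 78.195
78.195 is ≥ 70 and < 80 → C

C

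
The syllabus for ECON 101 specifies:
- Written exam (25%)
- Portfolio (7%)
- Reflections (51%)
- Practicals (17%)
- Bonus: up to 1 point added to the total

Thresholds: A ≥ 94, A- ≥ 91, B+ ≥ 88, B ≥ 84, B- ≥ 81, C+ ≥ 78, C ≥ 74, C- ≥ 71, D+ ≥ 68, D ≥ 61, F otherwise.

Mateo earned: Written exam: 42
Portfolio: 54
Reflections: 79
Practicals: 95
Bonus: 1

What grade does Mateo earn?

C-

Weighted total:
  Written exam 42 × 0.25 = 10.5
  Portfolio 54 × 0.07 = 3.78
  Reflections 79 × 0.51 = 40.29
  Practicals 95 × 0.17 = 16.15
Sum = 70.72
Bonus: 70.72 + 1 = 71.72
71.72 is ≥ 71 and < 74 → C-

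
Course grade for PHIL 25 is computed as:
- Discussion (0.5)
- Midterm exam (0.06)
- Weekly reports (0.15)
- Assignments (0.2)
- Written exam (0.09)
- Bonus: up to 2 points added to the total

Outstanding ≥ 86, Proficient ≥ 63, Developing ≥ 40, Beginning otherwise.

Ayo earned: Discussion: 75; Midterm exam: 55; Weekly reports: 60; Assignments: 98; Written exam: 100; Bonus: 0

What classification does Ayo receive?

Proficient

Weighted total:
  Discussion 75 × 0.5 = 37.5
  Midterm exam 55 × 0.06 = 3.3
  Weekly reports 60 × 0.15 = 9
  Assignments 98 × 0.2 = 19.6
  Written exam 100 × 0.09 = 9
Sum = 78.4
Bonus: 78.4 + 0 = 78.4
78.4 is ≥ 63 and < 86 → Proficient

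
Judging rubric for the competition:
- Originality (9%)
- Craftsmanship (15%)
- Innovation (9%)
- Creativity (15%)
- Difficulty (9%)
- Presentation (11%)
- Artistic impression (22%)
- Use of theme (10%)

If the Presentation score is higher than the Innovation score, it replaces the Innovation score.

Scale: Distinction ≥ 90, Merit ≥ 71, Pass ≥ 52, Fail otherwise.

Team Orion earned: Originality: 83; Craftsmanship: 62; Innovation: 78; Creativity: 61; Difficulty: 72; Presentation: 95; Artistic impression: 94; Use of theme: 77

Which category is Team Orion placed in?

Merit

Presentation (95) > Innovation (78), so Innovation counts as 95.
Weighted total:
  Originality 83 × 0.09 = 7.47
  Craftsmanship 62 × 0.15 = 9.3
  Innovation 95 × 0.09 = 8.55
  Creativity 61 × 0.15 = 9.15
  Difficulty 72 × 0.09 = 6.48
  Presentation 95 × 0.11 = 10.45
  Artistic impression 94 × 0.22 = 20.68
  Use of theme 77 × 0.1 = 7.7
Sum = 79.78
79.78 is ≥ 71 and < 90 → Merit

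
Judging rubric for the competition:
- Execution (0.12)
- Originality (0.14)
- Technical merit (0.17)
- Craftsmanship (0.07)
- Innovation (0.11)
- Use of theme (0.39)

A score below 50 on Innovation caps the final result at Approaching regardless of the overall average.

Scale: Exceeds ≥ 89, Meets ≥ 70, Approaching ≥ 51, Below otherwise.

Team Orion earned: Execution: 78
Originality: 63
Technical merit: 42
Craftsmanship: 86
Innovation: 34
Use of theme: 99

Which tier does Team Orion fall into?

Innovation score 34 < 50: minimum not met.
Weighted total:
  Execution 78 × 0.12 = 9.36
  Originality 63 × 0.14 = 8.82
  Technical merit 42 × 0.17 = 7.14
  Craftsmanship 86 × 0.07 = 6.02
  Innovation 34 × 0.11 = 3.74
  Use of theme 99 × 0.39 = 38.61
Sum = 73.69
73.69 would be Meets; cap at Approaching applies → Approaching.

Approaching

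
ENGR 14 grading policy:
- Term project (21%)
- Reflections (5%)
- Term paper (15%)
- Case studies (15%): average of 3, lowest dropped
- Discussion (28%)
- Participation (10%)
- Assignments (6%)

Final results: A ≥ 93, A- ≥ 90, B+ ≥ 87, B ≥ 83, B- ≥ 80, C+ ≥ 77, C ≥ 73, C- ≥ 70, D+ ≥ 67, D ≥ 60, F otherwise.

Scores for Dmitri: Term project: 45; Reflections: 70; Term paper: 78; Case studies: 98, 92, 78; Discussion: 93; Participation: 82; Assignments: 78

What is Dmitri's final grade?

Case studies: drop 78 → average of remaining 2 = 190/2 = 95
Weighted total:
  Term project 45 × 0.21 = 9.45
  Reflections 70 × 0.05 = 3.5
  Term paper 78 × 0.15 = 11.7
  Case studies 95 × 0.15 = 14.25
  Discussion 93 × 0.28 = 26.04
  Participation 82 × 0.1 = 8.2
  Assignments 78 × 0.06 = 4.68
Sum = 77.82
77.82 is ≥ 77 and < 80 → C+

C+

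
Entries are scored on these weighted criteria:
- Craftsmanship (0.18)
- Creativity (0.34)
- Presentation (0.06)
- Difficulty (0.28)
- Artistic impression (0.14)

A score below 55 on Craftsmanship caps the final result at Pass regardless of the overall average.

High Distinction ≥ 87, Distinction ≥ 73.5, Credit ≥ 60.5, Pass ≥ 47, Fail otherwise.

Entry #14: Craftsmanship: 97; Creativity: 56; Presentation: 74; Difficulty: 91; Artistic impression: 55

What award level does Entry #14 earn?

Distinction

Craftsmanship score 97 ≥ 55: minimum met.
Weighted total:
  Craftsmanship 97 × 0.18 = 17.46
  Creativity 56 × 0.34 = 19.04
  Presentation 74 × 0.06 = 4.44
  Difficulty 91 × 0.28 = 25.48
  Artistic impression 55 × 0.14 = 7.7
Sum = 74.12
74.12 is ≥ 73.5 and < 87 → Distinction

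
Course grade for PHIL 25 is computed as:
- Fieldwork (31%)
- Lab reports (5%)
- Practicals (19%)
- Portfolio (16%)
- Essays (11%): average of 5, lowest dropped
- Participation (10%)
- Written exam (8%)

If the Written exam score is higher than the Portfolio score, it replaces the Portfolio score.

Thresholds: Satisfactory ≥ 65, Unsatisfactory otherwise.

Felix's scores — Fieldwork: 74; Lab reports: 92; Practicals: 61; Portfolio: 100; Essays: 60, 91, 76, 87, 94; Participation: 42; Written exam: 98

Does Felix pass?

Satisfactory

Essays: drop 60 → average of remaining 4 = 348/4 = 87
Written exam (98) ≤ Portfolio (100), so Portfolio stays at 100.
Weighted total:
  Fieldwork 74 × 0.31 = 22.94
  Lab reports 92 × 0.05 = 4.6
  Practicals 61 × 0.19 = 11.59
  Portfolio 100 × 0.16 = 16
  Essays 87 × 0.11 = 9.57
  Participation 42 × 0.1 = 4.2
  Written exam 98 × 0.08 = 7.84
Sum = 76.74
76.74 ≥ 65 → Satisfactory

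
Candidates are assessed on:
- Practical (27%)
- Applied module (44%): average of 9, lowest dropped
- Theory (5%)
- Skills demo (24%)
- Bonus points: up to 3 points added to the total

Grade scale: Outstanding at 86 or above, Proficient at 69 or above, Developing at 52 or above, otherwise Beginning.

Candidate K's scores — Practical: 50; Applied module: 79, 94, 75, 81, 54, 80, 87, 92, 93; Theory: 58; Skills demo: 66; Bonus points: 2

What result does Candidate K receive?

Applied module: drop 54 → average of remaining 8 = 681/8 = 85.125
Weighted total:
  Practical 50 × 0.27 = 13.5
  Applied module 85.125 × 0.44 = 37.455
  Theory 58 × 0.05 = 2.9
  Skills demo 66 × 0.24 = 15.84
Sum = 69.695
Bonus points: 69.695 + 2 = 71.695
71.695 is ≥ 69 and < 86 → Proficient

Proficient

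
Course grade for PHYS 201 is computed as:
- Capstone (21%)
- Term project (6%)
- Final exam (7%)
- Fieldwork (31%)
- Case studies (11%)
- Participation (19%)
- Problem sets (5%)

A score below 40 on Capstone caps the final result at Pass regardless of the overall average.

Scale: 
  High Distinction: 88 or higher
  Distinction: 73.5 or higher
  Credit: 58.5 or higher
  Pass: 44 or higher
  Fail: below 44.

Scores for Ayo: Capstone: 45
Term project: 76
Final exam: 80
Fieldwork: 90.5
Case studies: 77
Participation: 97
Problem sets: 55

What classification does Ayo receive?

Capstone score 45 ≥ 40: minimum met.
Weighted total:
  Capstone 45 × 0.21 = 9.45
  Term project 76 × 0.06 = 4.56
  Final exam 80 × 0.07 = 5.6
  Fieldwork 90.5 × 0.31 = 28.055
  Case studies 77 × 0.11 = 8.47
  Participation 97 × 0.19 = 18.43
  Problem sets 55 × 0.05 = 2.75
Sum = 77.315
77.315 is ≥ 73.5 and < 88 → Distinction

Distinction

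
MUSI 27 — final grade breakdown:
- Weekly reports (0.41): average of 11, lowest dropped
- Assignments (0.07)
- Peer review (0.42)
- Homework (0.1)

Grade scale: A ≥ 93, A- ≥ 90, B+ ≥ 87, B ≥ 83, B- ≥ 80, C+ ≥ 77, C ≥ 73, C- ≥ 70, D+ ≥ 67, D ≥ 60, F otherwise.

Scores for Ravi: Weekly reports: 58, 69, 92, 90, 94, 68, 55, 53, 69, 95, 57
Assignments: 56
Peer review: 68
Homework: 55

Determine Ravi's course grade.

Weekly reports: drop 53 → average of remaining 10 = 747/10 = 74.7
Weighted total:
  Weekly reports 74.7 × 0.41 = 30.627
  Assignments 56 × 0.07 = 3.92
  Peer review 68 × 0.42 = 28.56
  Homework 55 × 0.1 = 5.5
Sum = 68.607
68.607 is ≥ 67 and < 70 → D+

D+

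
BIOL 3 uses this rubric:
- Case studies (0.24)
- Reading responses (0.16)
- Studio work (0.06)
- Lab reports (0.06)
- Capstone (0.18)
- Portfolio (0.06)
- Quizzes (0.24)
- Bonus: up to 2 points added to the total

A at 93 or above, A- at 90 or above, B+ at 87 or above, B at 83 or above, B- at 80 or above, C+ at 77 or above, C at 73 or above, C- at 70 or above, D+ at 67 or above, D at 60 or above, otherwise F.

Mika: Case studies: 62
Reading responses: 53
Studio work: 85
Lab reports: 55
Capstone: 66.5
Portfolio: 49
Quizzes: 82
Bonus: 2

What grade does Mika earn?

D+

Weighted total:
  Case studies 62 × 0.24 = 14.88
  Reading responses 53 × 0.16 = 8.48
  Studio work 85 × 0.06 = 5.1
  Lab reports 55 × 0.06 = 3.3
  Capstone 66.5 × 0.18 = 11.97
  Portfolio 49 × 0.06 = 2.94
  Quizzes 82 × 0.24 = 19.68
Sum = 66.35
Bonus: 66.35 + 2 = 68.35
68.35 is ≥ 67 and < 70 → D+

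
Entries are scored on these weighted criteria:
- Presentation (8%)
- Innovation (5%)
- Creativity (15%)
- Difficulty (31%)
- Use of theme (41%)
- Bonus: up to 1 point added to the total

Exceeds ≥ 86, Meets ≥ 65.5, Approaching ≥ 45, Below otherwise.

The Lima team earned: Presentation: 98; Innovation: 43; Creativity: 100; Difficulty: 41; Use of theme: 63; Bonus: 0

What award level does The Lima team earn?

Approaching

Weighted total:
  Presentation 98 × 0.08 = 7.84
  Innovation 43 × 0.05 = 2.15
  Creativity 100 × 0.15 = 15
  Difficulty 41 × 0.31 = 12.71
  Use of theme 63 × 0.41 = 25.83
Sum = 63.53
Bonus: 63.53 + 0 = 63.53
63.53 is ≥ 45 and < 65.5 → Approaching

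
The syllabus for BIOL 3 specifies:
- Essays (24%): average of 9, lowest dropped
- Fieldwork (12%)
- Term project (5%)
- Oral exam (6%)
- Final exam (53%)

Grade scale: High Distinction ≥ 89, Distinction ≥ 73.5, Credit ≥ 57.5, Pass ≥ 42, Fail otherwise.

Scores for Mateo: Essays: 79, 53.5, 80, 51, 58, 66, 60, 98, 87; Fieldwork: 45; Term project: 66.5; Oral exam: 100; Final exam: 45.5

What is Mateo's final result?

Essays: drop 51 → average of remaining 8 = 581.5/8 = 72.6875
Weighted total:
  Essays 72.6875 × 0.24 = 17.445
  Fieldwork 45 × 0.12 = 5.4
  Term project 66.5 × 0.05 = 3.325
  Oral exam 100 × 0.06 = 6
  Final exam 45.5 × 0.53 = 24.115
Sum = 56.285
56.285 is ≥ 42 and < 57.5 → Pass

Pass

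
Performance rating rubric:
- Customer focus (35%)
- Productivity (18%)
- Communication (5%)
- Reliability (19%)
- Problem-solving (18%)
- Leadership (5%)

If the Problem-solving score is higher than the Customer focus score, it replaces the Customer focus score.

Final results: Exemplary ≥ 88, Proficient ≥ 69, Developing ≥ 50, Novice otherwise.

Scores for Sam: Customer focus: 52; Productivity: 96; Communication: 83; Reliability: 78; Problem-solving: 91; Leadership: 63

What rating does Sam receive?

Problem-solving (91) > Customer focus (52), so Customer focus counts as 91.
Weighted total:
  Customer focus 91 × 0.35 = 31.85
  Productivity 96 × 0.18 = 17.28
  Communication 83 × 0.05 = 4.15
  Reliability 78 × 0.19 = 14.82
  Problem-solving 91 × 0.18 = 16.38
  Leadership 63 × 0.05 = 3.15
Sum = 87.63
87.63 is ≥ 69 and < 88 → Proficient

Proficient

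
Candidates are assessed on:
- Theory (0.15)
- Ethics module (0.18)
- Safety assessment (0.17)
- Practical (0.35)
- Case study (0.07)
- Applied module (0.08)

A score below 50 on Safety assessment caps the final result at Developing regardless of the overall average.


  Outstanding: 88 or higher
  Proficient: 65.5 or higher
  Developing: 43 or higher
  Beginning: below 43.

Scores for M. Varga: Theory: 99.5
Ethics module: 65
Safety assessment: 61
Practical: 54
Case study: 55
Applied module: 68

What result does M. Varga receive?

Safety assessment score 61 ≥ 50: minimum met.
Weighted total:
  Theory 99.5 × 0.15 = 14.925
  Ethics module 65 × 0.18 = 11.7
  Safety assessment 61 × 0.17 = 10.37
  Practical 54 × 0.35 = 18.9
  Case study 55 × 0.07 = 3.85
  Applied module 68 × 0.08 = 5.44
Sum = 65.185
65.185 is ≥ 43 and < 65.5 → Developing

Developing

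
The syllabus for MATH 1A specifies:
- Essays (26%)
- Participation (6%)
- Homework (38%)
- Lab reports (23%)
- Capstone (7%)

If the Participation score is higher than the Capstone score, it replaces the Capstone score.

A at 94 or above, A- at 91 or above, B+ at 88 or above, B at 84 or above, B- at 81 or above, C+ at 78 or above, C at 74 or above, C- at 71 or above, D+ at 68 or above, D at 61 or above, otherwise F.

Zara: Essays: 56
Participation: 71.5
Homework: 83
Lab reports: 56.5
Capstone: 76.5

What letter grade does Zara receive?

Participation (71.5) ≤ Capstone (76.5), so Capstone stays at 76.5.
Weighted total:
  Essays 56 × 0.26 = 14.56
  Participation 71.5 × 0.06 = 4.29
  Homework 83 × 0.38 = 31.54
  Lab reports 56.5 × 0.23 = 12.995
  Capstone 76.5 × 0.07 = 5.355
Sum = 68.74
68.74 is ≥ 68 and < 71 → D+

D+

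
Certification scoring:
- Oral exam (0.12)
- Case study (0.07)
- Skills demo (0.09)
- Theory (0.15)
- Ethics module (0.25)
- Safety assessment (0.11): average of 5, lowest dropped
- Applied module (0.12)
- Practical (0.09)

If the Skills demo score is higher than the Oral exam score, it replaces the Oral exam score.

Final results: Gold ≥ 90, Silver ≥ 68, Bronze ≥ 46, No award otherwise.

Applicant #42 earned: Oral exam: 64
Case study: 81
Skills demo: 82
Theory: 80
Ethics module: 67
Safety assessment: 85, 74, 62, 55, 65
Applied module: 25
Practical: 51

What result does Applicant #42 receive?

Safety assessment: drop 55 → average of remaining 4 = 286/4 = 71.5
Skills demo (82) > Oral exam (64), so Oral exam counts as 82.
Weighted total:
  Oral exam 82 × 0.12 = 9.84
  Case study 81 × 0.07 = 5.67
  Skills demo 82 × 0.09 = 7.38
  Theory 80 × 0.15 = 12
  Ethics module 67 × 0.25 = 16.75
  Safety assessment 71.5 × 0.11 = 7.865
  Applied module 25 × 0.12 = 3
  Practical 51 × 0.09 = 4.59
Sum = 67.095
67.095 is ≥ 46 and < 68 → Bronze

Bronze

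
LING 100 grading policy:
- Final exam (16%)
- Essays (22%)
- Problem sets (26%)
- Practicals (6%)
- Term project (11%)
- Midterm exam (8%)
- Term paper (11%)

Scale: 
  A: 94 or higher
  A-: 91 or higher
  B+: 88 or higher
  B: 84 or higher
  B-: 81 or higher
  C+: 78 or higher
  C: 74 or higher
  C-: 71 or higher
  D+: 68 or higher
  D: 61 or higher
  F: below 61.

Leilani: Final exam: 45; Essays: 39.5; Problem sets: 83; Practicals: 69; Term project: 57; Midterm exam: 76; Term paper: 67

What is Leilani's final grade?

Weighted total:
  Final exam 45 × 0.16 = 7.2
  Essays 39.5 × 0.22 = 8.69
  Problem sets 83 × 0.26 = 21.58
  Practicals 69 × 0.06 = 4.14
  Term project 57 × 0.11 = 6.27
  Midterm exam 76 × 0.08 = 6.08
  Term paper 67 × 0.11 = 7.37
Sum = 61.33
61.33 is ≥ 61 and < 68 → D

D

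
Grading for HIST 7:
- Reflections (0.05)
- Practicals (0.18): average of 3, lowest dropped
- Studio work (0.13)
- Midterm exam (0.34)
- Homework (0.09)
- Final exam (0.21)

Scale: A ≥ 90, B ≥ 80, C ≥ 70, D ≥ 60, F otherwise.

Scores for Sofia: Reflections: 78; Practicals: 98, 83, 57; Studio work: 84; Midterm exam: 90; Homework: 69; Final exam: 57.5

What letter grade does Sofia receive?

Practicals: drop 57 → average of remaining 2 = 181/2 = 90.5
Weighted total:
  Reflections 78 × 0.05 = 3.9
  Practicals 90.5 × 0.18 = 16.29
  Studio work 84 × 0.13 = 10.92
  Midterm exam 90 × 0.34 = 30.6
  Homework 69 × 0.09 = 6.21
  Final exam 57.5 × 0.21 = 12.075
Sum = 79.995
79.995 is ≥ 70 and < 80 → C

C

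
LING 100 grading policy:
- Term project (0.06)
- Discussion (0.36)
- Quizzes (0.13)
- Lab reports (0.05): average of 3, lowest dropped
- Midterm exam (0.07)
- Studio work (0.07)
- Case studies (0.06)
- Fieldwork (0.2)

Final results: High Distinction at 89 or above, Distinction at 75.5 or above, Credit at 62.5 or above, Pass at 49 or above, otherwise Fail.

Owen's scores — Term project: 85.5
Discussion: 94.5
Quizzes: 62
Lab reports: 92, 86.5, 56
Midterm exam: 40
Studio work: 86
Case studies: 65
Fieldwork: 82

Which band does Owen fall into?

Distinction

Lab reports: drop 56 → average of remaining 2 = 178.5/2 = 89.25
Weighted total:
  Term project 85.5 × 0.06 = 5.13
  Discussion 94.5 × 0.36 = 34.02
  Quizzes 62 × 0.13 = 8.06
  Lab reports 89.25 × 0.05 = 4.4625
  Midterm exam 40 × 0.07 = 2.8
  Studio work 86 × 0.07 = 6.02
  Case studies 65 × 0.06 = 3.9
  Fieldwork 82 × 0.2 = 16.4
Sum = 80.7925
80.7925 is ≥ 75.5 and < 89 → Distinction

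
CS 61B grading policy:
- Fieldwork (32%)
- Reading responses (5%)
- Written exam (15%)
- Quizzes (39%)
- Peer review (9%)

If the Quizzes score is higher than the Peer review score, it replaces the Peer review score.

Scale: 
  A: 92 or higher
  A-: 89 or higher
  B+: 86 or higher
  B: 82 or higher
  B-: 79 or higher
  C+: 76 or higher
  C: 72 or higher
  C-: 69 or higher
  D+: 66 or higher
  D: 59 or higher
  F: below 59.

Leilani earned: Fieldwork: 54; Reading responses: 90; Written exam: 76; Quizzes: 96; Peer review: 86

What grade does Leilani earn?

B-

Quizzes (96) > Peer review (86), so Peer review counts as 96.
Weighted total:
  Fieldwork 54 × 0.32 = 17.28
  Reading responses 90 × 0.05 = 4.5
  Written exam 76 × 0.15 = 11.4
  Quizzes 96 × 0.39 = 37.44
  Peer review 96 × 0.09 = 8.64
Sum = 79.26
79.26 is ≥ 79 and < 82 → B-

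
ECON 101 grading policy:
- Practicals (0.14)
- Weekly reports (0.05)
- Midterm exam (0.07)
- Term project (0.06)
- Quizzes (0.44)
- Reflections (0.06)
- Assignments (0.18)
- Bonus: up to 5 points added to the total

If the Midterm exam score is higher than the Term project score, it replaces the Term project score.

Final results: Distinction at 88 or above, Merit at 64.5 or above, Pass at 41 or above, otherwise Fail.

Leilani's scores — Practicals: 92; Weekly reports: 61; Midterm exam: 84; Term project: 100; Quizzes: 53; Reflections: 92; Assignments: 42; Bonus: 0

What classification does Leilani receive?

Pass

Midterm exam (84) ≤ Term project (100), so Term project stays at 100.
Weighted total:
  Practicals 92 × 0.14 = 12.88
  Weekly reports 61 × 0.05 = 3.05
  Midterm exam 84 × 0.07 = 5.88
  Term project 100 × 0.06 = 6
  Quizzes 53 × 0.44 = 23.32
  Reflections 92 × 0.06 = 5.52
  Assignments 42 × 0.18 = 7.56
Sum = 64.21
Bonus: 64.21 + 0 = 64.21
64.21 is ≥ 41 and < 64.5 → Pass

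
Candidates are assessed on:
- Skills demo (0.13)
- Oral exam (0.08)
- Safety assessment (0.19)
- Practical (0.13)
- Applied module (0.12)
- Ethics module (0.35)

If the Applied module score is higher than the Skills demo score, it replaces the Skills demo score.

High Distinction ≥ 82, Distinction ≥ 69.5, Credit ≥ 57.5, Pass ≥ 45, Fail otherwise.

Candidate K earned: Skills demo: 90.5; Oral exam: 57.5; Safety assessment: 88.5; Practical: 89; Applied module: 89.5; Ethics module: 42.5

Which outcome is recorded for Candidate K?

Distinction

Applied module (89.5) ≤ Skills demo (90.5), so Skills demo stays at 90.5.
Weighted total:
  Skills demo 90.5 × 0.13 = 11.765
  Oral exam 57.5 × 0.08 = 4.6
  Safety assessment 88.5 × 0.19 = 16.815
  Practical 89 × 0.13 = 11.57
  Applied module 89.5 × 0.12 = 10.74
  Ethics module 42.5 × 0.35 = 14.875
Sum = 70.365
70.365 is ≥ 69.5 and < 82 → Distinction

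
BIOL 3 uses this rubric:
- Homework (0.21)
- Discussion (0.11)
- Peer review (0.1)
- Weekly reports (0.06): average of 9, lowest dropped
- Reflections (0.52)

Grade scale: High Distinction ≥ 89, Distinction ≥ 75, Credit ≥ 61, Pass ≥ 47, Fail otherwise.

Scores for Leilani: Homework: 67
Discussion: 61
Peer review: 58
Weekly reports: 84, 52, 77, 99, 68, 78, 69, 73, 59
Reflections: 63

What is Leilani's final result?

Credit

Weekly reports: drop 52 → average of remaining 8 = 607/8 = 75.875
Weighted total:
  Homework 67 × 0.21 = 14.07
  Discussion 61 × 0.11 = 6.71
  Peer review 58 × 0.1 = 5.8
  Weekly reports 75.875 × 0.06 = 4.5525
  Reflections 63 × 0.52 = 32.76
Sum = 63.8925
63.8925 is ≥ 61 and < 75 → Credit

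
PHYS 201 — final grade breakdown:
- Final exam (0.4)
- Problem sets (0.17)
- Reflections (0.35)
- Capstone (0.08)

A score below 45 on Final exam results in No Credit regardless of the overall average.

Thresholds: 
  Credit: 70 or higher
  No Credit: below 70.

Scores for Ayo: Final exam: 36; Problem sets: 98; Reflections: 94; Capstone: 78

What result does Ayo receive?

No Credit

Final exam score 36 < 45: minimum not met.
Weighted total:
  Final exam 36 × 0.4 = 14.4
  Problem sets 98 × 0.17 = 16.66
  Reflections 94 × 0.35 = 32.9
  Capstone 78 × 0.08 = 6.24
Sum = 70.2
Because the Final exam minimum was not met, the result is No Credit.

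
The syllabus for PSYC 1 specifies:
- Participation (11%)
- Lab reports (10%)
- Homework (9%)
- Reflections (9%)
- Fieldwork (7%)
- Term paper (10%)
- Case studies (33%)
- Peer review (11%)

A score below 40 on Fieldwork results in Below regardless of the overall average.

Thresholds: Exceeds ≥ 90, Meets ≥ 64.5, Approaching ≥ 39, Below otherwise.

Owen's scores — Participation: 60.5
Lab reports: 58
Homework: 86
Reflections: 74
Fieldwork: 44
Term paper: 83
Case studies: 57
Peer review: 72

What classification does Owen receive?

Fieldwork score 44 ≥ 40: minimum met.
Weighted total:
  Participation 60.5 × 0.11 = 6.655
  Lab reports 58 × 0.1 = 5.8
  Homework 86 × 0.09 = 7.74
  Reflections 74 × 0.09 = 6.66
  Fieldwork 44 × 0.07 = 3.08
  Term paper 83 × 0.1 = 8.3
  Case studies 57 × 0.33 = 18.81
  Peer review 72 × 0.11 = 7.92
Sum = 64.965
64.965 is ≥ 64.5 and < 90 → Meets

Meets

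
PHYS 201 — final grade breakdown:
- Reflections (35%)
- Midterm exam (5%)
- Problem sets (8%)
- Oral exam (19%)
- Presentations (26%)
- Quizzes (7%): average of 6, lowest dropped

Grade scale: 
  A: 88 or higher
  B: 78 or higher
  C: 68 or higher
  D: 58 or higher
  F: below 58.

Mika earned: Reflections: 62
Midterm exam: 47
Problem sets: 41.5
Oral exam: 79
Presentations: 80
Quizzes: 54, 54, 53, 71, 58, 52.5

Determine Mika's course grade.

Quizzes: drop 52.5 → average of remaining 5 = 290/5 = 58
Weighted total:
  Reflections 62 × 0.35 = 21.7
  Midterm exam 47 × 0.05 = 2.35
  Problem sets 41.5 × 0.08 = 3.32
  Oral exam 79 × 0.19 = 15.01
  Presentations 80 × 0.26 = 20.8
  Quizzes 58 × 0.07 = 4.06
Sum = 67.24
67.24 is ≥ 58 and < 68 → D

D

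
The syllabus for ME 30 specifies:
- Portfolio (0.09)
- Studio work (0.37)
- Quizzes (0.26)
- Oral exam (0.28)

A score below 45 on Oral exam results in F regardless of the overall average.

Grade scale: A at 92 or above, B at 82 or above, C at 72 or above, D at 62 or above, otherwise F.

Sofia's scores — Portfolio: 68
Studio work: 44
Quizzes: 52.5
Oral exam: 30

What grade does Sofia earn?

Oral exam score 30 < 45: minimum not met.
Weighted total:
  Portfolio 68 × 0.09 = 6.12
  Studio work 44 × 0.37 = 16.28
  Quizzes 52.5 × 0.26 = 13.65
  Oral exam 30 × 0.28 = 8.4
Sum = 44.45
Because the Oral exam minimum was not met, the result is F.

F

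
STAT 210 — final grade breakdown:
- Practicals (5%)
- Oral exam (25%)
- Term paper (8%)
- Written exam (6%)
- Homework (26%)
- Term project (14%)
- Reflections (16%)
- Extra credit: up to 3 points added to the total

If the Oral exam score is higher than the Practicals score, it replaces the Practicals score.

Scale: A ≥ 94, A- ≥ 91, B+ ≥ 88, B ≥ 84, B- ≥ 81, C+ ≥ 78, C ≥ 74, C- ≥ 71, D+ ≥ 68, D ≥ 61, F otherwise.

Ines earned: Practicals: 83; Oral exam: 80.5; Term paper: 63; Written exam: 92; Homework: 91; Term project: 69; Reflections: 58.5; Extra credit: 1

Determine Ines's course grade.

Oral exam (80.5) ≤ Practicals (83), so Practicals stays at 83.
Weighted total:
  Practicals 83 × 0.05 = 4.15
  Oral exam 80.5 × 0.25 = 20.125
  Term paper 63 × 0.08 = 5.04
  Written exam 92 × 0.06 = 5.52
  Homework 91 × 0.26 = 23.66
  Term project 69 × 0.14 = 9.66
  Reflections 58.5 × 0.16 = 9.36
Sum = 77.515
Extra credit: 77.515 + 1 = 78.515
78.515 is ≥ 78 and < 81 → C+

C+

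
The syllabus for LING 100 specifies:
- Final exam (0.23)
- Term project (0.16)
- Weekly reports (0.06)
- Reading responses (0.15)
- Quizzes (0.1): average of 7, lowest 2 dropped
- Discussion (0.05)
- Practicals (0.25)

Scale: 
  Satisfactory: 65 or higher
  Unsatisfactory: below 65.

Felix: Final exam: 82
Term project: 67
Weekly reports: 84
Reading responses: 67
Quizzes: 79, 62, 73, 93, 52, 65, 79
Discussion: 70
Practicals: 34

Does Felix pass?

Quizzes: drop 52, 62 → average of remaining 5 = 389/5 = 77.8
Weighted total:
  Final exam 82 × 0.23 = 18.86
  Term project 67 × 0.16 = 10.72
  Weekly reports 84 × 0.06 = 5.04
  Reading responses 67 × 0.15 = 10.05
  Quizzes 77.8 × 0.1 = 7.78
  Discussion 70 × 0.05 = 3.5
  Practicals 34 × 0.25 = 8.5
Sum = 64.45
64.45 < 65 → Unsatisfactory

Unsatisfactory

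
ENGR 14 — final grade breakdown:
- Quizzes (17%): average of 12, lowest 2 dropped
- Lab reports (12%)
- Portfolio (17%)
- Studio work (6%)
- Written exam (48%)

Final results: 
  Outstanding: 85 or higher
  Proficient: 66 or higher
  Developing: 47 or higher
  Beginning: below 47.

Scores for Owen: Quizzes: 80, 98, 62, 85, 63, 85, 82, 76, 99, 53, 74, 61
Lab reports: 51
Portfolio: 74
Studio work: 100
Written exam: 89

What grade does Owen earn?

Proficient

Quizzes: drop 53, 61 → average of remaining 10 = 804/10 = 80.4
Weighted total:
  Quizzes 80.4 × 0.17 = 13.668
  Lab reports 51 × 0.12 = 6.12
  Portfolio 74 × 0.17 = 12.58
  Studio work 100 × 0.06 = 6
  Written exam 89 × 0.48 = 42.72
Sum = 81.088
81.088 is ≥ 66 and < 85 → Proficient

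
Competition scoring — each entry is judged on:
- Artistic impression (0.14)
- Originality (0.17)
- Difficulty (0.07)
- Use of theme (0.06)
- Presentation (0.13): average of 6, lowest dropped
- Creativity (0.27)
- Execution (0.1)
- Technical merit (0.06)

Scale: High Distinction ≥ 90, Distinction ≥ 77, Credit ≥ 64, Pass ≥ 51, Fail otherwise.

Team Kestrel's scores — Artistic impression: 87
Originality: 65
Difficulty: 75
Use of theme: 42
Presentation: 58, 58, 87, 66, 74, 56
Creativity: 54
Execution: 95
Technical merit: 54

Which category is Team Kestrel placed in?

Credit

Presentation: drop 56 → average of remaining 5 = 343/5 = 68.6
Weighted total:
  Artistic impression 87 × 0.14 = 12.18
  Originality 65 × 0.17 = 11.05
  Difficulty 75 × 0.07 = 5.25
  Use of theme 42 × 0.06 = 2.52
  Presentation 68.6 × 0.13 = 8.918
  Creativity 54 × 0.27 = 14.58
  Execution 95 × 0.1 = 9.5
  Technical merit 54 × 0.06 = 3.24
Sum = 67.238
67.238 is ≥ 64 and < 77 → Credit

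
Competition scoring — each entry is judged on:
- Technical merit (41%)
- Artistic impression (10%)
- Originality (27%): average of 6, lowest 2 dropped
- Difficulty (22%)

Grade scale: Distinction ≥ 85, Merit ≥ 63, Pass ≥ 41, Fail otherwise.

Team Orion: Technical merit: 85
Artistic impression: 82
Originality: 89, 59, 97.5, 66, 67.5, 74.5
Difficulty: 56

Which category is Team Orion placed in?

Originality: drop 59, 66 → average of remaining 4 = 328.5/4 = 82.125
Weighted total:
  Technical merit 85 × 0.41 = 34.85
  Artistic impression 82 × 0.1 = 8.2
  Originality 82.125 × 0.27 = 22.17375
  Difficulty 56 × 0.22 = 12.32
Sum = 77.54375
77.54375 is ≥ 63 and < 85 → Merit

Merit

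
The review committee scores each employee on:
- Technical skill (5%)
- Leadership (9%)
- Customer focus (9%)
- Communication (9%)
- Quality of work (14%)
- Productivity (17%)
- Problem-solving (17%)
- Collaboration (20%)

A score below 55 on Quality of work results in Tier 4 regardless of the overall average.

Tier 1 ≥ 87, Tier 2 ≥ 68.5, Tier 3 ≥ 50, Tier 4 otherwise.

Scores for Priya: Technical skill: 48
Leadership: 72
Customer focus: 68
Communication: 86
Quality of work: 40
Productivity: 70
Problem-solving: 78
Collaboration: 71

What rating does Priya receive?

Tier 4

Quality of work score 40 < 55: minimum not met.
Weighted total:
  Technical skill 48 × 0.05 = 2.4
  Leadership 72 × 0.09 = 6.48
  Customer focus 68 × 0.09 = 6.12
  Communication 86 × 0.09 = 7.74
  Quality of work 40 × 0.14 = 5.6
  Productivity 70 × 0.17 = 11.9
  Problem-solving 78 × 0.17 = 13.26
  Collaboration 71 × 0.2 = 14.2
Sum = 67.7
Because the Quality of work minimum was not met, the result is Tier 4.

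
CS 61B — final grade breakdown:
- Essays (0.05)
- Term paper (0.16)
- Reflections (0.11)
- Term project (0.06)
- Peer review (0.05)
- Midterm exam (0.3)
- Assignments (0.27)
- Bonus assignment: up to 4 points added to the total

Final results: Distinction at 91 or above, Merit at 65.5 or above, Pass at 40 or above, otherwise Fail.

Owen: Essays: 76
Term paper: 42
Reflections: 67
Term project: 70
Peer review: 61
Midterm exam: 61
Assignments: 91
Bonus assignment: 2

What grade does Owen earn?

Merit

Weighted total:
  Essays 76 × 0.05 = 3.8
  Term paper 42 × 0.16 = 6.72
  Reflections 67 × 0.11 = 7.37
  Term project 70 × 0.06 = 4.2
  Peer review 61 × 0.05 = 3.05
  Midterm exam 61 × 0.3 = 18.3
  Assignments 91 × 0.27 = 24.57
Sum = 68.01
Bonus assignment: 68.01 + 2 = 70.01
70.01 is ≥ 65.5 and < 91 → Merit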